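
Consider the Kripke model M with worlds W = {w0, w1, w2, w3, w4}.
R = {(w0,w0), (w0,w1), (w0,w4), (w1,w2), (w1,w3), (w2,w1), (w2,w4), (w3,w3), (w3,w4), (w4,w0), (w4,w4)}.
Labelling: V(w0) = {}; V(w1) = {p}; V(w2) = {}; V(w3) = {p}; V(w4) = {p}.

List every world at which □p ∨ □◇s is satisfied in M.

Recall that □ψ holds at a world iff ψ holds at every accessible world, and ◇ψ holds iff ψ holds at some accessible world.
Let φ = □p ∨ □◇s. Evaluate φ at each world:
  w0 (successors {w0, w1, w4}): φ is false.
  w1 (successors {w2, w3}): φ is false.
  w2 (successors {w1, w4}): φ is true.
  w3 (successors {w3, w4}): φ is true.
  w4 (successors {w0, w4}): φ is false.
For instance, at w0:
  At w0: □p is false, □◇s is false, so □p ∨ □◇s is false.
    At w0: □p requires p at every successor {w0, w1, w4}.
      p fails at w0, so □p is false at w0.
    At w0: □◇s requires ◇s at every successor {w0, w1, w4}.
      ◇s fails at w0, so □◇s is false at w0.
Satisfying worlds: {w2, w3}

w2, w3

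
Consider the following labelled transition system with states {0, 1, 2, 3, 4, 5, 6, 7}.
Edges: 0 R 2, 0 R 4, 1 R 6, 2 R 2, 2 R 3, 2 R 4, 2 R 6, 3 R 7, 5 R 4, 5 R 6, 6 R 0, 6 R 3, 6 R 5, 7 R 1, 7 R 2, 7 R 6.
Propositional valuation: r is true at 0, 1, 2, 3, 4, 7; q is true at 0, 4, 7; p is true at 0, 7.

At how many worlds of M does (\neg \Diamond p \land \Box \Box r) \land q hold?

1

Let φ = (\neg \Diamond p \land \Box \Box r) \land q. Evaluate φ at each world:
  0 (successors {2, 4}): φ is false.
  1 (successors {6}): φ is false.
  2 (successors {2, 3, 4, 6}): φ is false.
  3 (successors {7}): φ is false.
  4 (successors ∅): φ is true.
  5 (successors {4, 6}): φ is false.
  6 (successors {0, 3, 5}): φ is false.
  7 (successors {1, 2, 6}): φ is false.
For instance, at 6:
  At 6: \neg \Diamond p \land \Box \Box r is false, q is false, so (\neg \Diamond p \land \Box \Box r) \land q is false.
    At 6: \neg \Diamond p is false, \Box \Box r is false, so \neg \Diamond p \land \Box \Box r is false.
      At 6: \Diamond p is true, so \neg \Diamond p is false.
      At 6: \Box \Box r requires \Box r at every successor {0, 3, 5}.
        \Box r fails at 5, so \Box \Box r is false at 6.
Satisfying worlds: {4}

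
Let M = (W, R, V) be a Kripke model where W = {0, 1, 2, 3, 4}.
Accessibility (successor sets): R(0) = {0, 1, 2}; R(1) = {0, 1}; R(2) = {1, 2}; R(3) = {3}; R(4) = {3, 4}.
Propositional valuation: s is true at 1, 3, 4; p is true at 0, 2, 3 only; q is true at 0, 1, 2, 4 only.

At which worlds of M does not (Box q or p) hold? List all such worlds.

4

Let φ = not (Box q or p). Evaluate φ at each world:
  0 (successors {0, 1, 2}): φ is false.
  1 (successors {0, 1}): φ is false.
  2 (successors {1, 2}): φ is false.
  3 (successors {3}): φ is false.
  4 (successors {3, 4}): φ is true.
For instance, at 3:
  At 3: Box q or p is true, so not (Box q or p) is false.
    At 3: Box q is false, p is true, so Box q or p is true.
      At 3: Box q requires q at every successor {3}.
        q fails at 3, so Box q is false at 3.
Satisfying worlds: {4}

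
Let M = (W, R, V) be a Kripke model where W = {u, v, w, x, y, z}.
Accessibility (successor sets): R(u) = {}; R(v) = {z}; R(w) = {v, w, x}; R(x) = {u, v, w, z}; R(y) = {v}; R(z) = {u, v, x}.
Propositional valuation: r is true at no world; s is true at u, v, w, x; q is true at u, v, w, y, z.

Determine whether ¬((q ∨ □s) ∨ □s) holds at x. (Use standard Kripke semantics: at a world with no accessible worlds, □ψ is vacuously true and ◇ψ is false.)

At x: (q ∨ □s) ∨ □s is false, so ¬((q ∨ □s) ∨ □s) is true.
  At x: q ∨ □s is false, □s is false, so (q ∨ □s) ∨ □s is false.
    At x: q is false, □s is false, so q ∨ □s is false.
      At x: □s requires s at every successor {u, v, w, z}.
        s fails at z, so □s is false at x.
    At x: □s requires s at every successor {u, v, w, z}.
      s fails at z, so □s is false at x.

Yes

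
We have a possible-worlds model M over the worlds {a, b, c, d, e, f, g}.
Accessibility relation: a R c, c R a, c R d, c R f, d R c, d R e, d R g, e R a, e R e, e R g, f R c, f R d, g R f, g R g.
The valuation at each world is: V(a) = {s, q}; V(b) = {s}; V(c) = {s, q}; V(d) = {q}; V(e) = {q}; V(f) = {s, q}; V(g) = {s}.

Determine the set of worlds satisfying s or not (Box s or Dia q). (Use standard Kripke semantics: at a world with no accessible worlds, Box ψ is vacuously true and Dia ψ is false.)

Let φ = s or not (Box s or Dia q). Evaluate φ at each world:
  a (successors {c}): φ is true.
  b (successors ∅): φ is true.
  c (successors {a, d, f}): φ is true.
  d (successors {c, e, g}): φ is false.
  e (successors {a, e, g}): φ is false.
  f (successors {c, d}): φ is true.
  g (successors {f, g}): φ is true.
For instance, at g:
  At g: s is true, not (Box s or Dia q) is false, so s or not (Box s or Dia q) is true.
    At g: Box s or Dia q is true, so not (Box s or Dia q) is false.
      At g: Box s is true, Dia q is true, so Box s or Dia q is true.
Satisfying worlds: {a, b, c, f, g}

a, b, c, f, g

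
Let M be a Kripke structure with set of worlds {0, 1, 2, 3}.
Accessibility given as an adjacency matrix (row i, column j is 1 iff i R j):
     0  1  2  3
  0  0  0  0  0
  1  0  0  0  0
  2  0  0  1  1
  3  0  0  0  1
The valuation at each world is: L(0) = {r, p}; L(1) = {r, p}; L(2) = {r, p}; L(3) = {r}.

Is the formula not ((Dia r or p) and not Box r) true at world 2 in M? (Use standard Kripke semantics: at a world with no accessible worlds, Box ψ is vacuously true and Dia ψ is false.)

Yes

At 2: (Dia r or p) and not Box r is false, so not ((Dia r or p) and not Box r) is true.
  At 2: Dia r or p is true, not Box r is false, so (Dia r or p) and not Box r is false.
    At 2: Dia r is true, p is true, so Dia r or p is true.
      At 2: Dia r requires r at some successor in {2, 3}.
        r holds at 2, so Dia r is true at 2.
    At 2: Box r is true, so not Box r is false.
      At 2: Box r requires r at every successor {2, 3}.
        At 2: r is true.
        At 3: r is true.
      So Box r is true at 2.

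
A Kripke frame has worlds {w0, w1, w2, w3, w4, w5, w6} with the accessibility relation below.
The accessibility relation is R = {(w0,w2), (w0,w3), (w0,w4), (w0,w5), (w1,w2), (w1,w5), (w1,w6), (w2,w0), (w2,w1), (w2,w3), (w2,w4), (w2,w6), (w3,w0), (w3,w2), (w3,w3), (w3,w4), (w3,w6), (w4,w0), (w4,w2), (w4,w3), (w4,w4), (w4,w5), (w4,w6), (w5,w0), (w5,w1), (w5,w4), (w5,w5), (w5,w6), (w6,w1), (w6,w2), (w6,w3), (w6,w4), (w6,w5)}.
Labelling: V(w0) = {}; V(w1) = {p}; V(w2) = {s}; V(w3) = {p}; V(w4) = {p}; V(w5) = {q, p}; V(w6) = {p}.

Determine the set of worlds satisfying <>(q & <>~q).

w0, w1, w4, w5, w6

Recall that <>ψ holds at a world iff ψ holds at some accessible world.
Let φ = <>(q & <>~q). Evaluate φ at each world:
  w0 (successors {w2, w3, w4, w5}): φ is true.
  w1 (successors {w2, w5, w6}): φ is true.
  w2 (successors {w0, w1, w3, w4, w6}): φ is false.
  w3 (successors {w0, w2, w3, w4, w6}): φ is false.
  w4 (successors {w0, w2, w3, w4, w5, w6}): φ is true.
  w5 (successors {w0, w1, w4, w5, w6}): φ is true.
  w6 (successors {w1, w2, w3, w4, w5}): φ is true.
For instance, at w0:
  At w0: <>(q & <>~q) requires q & <>~q at some successor in {w2, w3, w4, w5}.
    q & <>~q holds at w5, so <>(q & <>~q) is true at w0.
      At w5: q is true, <>~q is true, so q & <>~q is true.
Satisfying worlds: {w0, w1, w4, w5, w6}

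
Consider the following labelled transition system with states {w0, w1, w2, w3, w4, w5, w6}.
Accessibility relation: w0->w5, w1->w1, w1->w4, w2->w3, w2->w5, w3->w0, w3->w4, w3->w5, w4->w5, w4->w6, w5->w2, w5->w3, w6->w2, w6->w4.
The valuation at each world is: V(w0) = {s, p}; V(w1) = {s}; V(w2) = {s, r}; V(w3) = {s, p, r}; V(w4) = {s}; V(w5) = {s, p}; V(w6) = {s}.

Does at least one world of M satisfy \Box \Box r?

Recall that \Box ψ holds at a world iff ψ holds at every accessible world, and \Diamond ψ holds iff ψ holds at some accessible world.
Let φ = \Box \Box r. Evaluate φ at each world:
  w0 (successors {w5}): φ is true.
  w1 (successors {w1, w4}): φ is false.
  w2 (successors {w3, w5}): φ is false.
  w3 (successors {w0, w4, w5}): φ is false.
  w4 (successors {w5, w6}): φ is false.
  w5 (successors {w2, w3}): φ is false.
  w6 (successors {w2, w4}): φ is false.
Detail at w0 (witness):
  At w0: \Box \Box r requires \Box r at every successor {w5}.
      At w5: \Box r requires r at every successor {w2, w3}.
        At w2: r is true.
        At w3: r is true.
      So \Box r is true at w5.
  So \Box \Box r is true at w0.

Yes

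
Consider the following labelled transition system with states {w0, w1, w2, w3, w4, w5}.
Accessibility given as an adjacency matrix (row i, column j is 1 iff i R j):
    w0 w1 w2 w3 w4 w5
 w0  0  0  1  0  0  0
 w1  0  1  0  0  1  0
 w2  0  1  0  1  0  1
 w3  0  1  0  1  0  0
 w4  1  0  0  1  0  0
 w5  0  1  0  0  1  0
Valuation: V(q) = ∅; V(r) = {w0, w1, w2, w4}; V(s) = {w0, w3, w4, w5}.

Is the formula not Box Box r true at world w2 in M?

Yes

At w2: Box Box r is false, so not Box Box r is true.
  At w2: Box Box r requires Box r at every successor {w1, w3, w5}.
    Box r fails at w3, so Box Box r is false at w2.
      At w3: Box r requires r at every successor {w1, w3}.
        r fails at w3, so Box r is false at w3.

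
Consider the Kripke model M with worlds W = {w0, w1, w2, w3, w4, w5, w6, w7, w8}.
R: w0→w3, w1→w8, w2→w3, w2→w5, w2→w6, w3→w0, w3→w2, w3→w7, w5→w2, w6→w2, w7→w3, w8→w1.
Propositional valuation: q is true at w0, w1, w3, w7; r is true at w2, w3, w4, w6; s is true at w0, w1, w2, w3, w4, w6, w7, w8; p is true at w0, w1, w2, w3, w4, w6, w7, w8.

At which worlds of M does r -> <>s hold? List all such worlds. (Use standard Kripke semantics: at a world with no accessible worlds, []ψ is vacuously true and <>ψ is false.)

w0, w1, w2, w3, w5, w6, w7, w8

Recall that <>ψ holds at a world iff ψ holds at some accessible world.
Let φ = r -> <>s. Evaluate φ at each world:
  w0 (successors {w3}): φ is true.
  w1 (successors {w8}): φ is true.
  w2 (successors {w3, w5, w6}): φ is true.
  w3 (successors {w0, w2, w7}): φ is true.
  w4 (successors ∅): φ is false.
  w5 (successors {w2}): φ is true.
  w6 (successors {w2}): φ is true.
  w7 (successors {w3}): φ is true.
  w8 (successors {w1}): φ is true.
For instance, at w5:
  At w5: r is false, <>s is true, so r -> <>s is true.
    At w5: <>s requires s at some successor in {w2}.
      s holds at w2, so <>s is true at w5.
Satisfying worlds: {w0, w1, w2, w3, w5, w6, w7, w8}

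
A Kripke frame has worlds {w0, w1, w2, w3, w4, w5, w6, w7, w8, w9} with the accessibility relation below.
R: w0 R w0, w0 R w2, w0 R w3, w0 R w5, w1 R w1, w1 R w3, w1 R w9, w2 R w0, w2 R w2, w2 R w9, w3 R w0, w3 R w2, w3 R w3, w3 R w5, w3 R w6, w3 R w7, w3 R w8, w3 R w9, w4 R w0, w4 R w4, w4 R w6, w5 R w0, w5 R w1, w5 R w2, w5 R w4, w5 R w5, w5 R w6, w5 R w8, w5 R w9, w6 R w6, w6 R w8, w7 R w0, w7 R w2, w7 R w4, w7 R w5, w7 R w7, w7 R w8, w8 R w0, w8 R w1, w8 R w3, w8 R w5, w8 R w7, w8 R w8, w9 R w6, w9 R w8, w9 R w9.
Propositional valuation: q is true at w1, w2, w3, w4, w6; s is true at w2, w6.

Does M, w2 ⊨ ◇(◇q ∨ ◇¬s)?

At w2: ◇(◇q ∨ ◇¬s) requires ◇q ∨ ◇¬s at some successor in {w0, w2, w9}.
  ◇q ∨ ◇¬s holds at w0, so ◇(◇q ∨ ◇¬s) is true at w2.
    At w0: ◇q is true, ◇¬s is true, so ◇q ∨ ◇¬s is true.
      At w0: ◇q requires q at some successor in {w0, w2, w3, w5}.
        q holds at w2, so ◇q is true at w0.
      At w0: ◇¬s requires ¬s at some successor in {w0, w2, w3, w5}.
        ¬s holds at w0, so ◇¬s is true at w0.

Yes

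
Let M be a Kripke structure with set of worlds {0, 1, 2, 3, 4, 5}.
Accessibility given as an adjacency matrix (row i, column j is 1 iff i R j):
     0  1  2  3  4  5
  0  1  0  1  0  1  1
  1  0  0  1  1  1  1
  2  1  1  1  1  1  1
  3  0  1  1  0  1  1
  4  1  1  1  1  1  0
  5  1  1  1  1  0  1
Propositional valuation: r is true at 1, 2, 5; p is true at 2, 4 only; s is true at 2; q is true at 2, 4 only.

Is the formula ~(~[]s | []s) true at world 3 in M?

No

At 3: ~[]s | []s is true, so ~(~[]s | []s) is false.
  At 3: ~[]s is true, []s is false, so ~[]s | []s is true.
    At 3: []s is false, so ~[]s is true.
      At 3: []s requires s at every successor {1, 2, 4, 5}.
        s fails at 1, so []s is false at 3.
    At 3: []s requires s at every successor {1, 2, 4, 5}.
      s fails at 1, so []s is false at 3.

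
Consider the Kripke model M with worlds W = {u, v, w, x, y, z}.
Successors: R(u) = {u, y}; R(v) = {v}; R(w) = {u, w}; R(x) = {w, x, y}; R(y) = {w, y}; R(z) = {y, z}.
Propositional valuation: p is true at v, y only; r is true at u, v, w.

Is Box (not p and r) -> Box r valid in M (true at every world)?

Let φ = Box (not p and r) -> Box r. Evaluate φ at each world:
  u (successors {u, y}): φ is true.
  v (successors {v}): φ is true.
  w (successors {u, w}): φ is true.
  x (successors {w, x, y}): φ is true.
  y (successors {w, y}): φ is true.
  z (successors {y, z}): φ is true.
For instance, at y:
  At y: Box (not p and r) is false, Box r is false, so Box (not p and r) -> Box r is true.
    At y: Box (not p and r) requires not p and r at every successor {w, y}.
      not p and r fails at y, so Box (not p and r) is false at y.
    At y: Box r requires r at every successor {w, y}.
      r fails at y, so Box r is false at y.

Yes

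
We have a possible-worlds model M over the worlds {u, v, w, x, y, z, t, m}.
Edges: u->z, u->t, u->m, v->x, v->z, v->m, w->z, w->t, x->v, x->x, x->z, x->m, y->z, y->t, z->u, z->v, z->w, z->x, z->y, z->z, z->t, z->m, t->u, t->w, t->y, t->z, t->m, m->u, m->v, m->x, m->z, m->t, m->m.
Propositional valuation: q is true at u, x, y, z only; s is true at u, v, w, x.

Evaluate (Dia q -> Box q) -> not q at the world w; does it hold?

Recall that Box ψ holds at a world iff ψ holds at every accessible world, and Dia ψ holds iff ψ holds at some accessible world.
At w: Dia q -> Box q is false, not q is true, so (Dia q -> Box q) -> not q is true.
  At w: Dia q is true, Box q is false, so Dia q -> Box q is false.
    At w: Dia q requires q at some successor in {z, t}.
      q holds at z, so Dia q is true at w.
    At w: Box q requires q at every successor {z, t}.
      q fails at t, so Box q is false at w.

Yes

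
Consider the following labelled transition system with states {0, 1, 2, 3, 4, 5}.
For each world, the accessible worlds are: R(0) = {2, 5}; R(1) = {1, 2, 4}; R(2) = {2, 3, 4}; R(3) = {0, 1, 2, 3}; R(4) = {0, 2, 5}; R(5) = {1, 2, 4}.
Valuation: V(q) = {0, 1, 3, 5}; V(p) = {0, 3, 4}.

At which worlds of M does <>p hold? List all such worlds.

1, 2, 3, 4, 5

Let φ = <>p. Evaluate φ at each world:
  0 (successors {2, 5}): φ is false.
  1 (successors {1, 2, 4}): φ is true.
  2 (successors {2, 3, 4}): φ is true.
  3 (successors {0, 1, 2, 3}): φ is true.
  4 (successors {0, 2, 5}): φ is true.
  5 (successors {1, 2, 4}): φ is true.
For instance, at 5:
  At 5: <>p requires p at some successor in {1, 2, 4}.
    p holds at 4, so <>p is true at 5.
Satisfying worlds: {1, 2, 3, 4, 5}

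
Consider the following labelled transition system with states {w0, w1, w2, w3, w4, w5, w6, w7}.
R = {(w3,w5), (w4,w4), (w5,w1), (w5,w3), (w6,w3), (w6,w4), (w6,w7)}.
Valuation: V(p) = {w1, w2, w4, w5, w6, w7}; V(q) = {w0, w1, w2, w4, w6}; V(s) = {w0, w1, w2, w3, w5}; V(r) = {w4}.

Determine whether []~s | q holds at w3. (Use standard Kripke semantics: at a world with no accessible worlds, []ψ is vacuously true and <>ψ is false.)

At w3: []~s is false, q is false, so []~s | q is false.
  At w3: []~s requires ~s at every successor {w5}.
    ~s fails at w5, so []~s is false at w3.

No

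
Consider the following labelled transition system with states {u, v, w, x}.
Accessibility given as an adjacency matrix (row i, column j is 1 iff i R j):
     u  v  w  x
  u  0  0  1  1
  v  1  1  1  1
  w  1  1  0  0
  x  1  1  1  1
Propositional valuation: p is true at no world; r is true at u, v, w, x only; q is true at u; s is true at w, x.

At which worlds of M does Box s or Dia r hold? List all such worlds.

u, v, w, x

Let φ = Box s or Dia r. Evaluate φ at each world:
  u (successors {w, x}): φ is true.
  v (successors {u, v, w, x}): φ is true.
  w (successors {u, v}): φ is true.
  x (successors {u, v, w, x}): φ is true.
For instance, at w:
  At w: Box s is false, Dia r is true, so Box s or Dia r is true.
    At w: Box s requires s at every successor {u, v}.
      s fails at u, so Box s is false at w.
    At w: Dia r requires r at some successor in {u, v}.
      r holds at u, so Dia r is true at w.
Satisfying worlds: {u, v, w, x}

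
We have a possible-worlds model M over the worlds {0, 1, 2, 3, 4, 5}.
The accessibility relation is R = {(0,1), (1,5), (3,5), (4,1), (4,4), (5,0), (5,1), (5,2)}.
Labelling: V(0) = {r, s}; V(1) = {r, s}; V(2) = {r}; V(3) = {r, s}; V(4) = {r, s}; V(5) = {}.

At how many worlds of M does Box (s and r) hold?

Recall that Box ψ holds at a world iff ψ holds at every accessible world, and Dia ψ holds iff ψ holds at some accessible world.
Let φ = Box (s and r). Evaluate φ at each world:
  0 (successors {1}): φ is true.
  1 (successors {5}): φ is false.
  2 (successors ∅): φ is true.
  3 (successors {5}): φ is false.
  4 (successors {1, 4}): φ is true.
  5 (successors {0, 1, 2}): φ is false.
For instance, at 3:
  At 3: Box (s and r) requires s and r at every successor {5}.
    s and r fails at 5, so Box (s and r) is false at 3.
Satisfying worlds: {0, 2, 4}

3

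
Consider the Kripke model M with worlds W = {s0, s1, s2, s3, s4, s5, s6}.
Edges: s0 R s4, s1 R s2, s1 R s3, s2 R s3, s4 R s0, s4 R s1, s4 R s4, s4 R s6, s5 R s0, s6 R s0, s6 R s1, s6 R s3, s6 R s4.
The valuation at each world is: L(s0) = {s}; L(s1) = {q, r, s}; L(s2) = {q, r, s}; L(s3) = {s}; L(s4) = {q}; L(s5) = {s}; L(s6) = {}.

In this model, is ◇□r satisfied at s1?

Yes

At s1: ◇□r requires □r at some successor in {s2, s3}.
  □r holds at s3, so ◇□r is true at s1.
    At s3: no accessible worlds, so □r holds vacuously.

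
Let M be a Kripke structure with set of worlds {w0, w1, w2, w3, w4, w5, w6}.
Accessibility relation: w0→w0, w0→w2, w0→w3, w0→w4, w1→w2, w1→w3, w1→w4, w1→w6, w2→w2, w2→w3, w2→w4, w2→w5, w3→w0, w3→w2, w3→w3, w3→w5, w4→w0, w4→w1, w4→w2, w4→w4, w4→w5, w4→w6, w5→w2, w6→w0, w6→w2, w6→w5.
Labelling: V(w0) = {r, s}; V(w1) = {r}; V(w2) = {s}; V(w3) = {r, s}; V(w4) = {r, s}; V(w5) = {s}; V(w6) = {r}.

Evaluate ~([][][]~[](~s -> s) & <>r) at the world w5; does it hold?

Recall that []ψ holds at a world iff ψ holds at every accessible world, and <>ψ holds iff ψ holds at some accessible world.
At w5: [][][]~[](~s -> s) & <>r is false, so ~([][][]~[](~s -> s) & <>r) is true.
  At w5: [][][]~[](~s -> s) is false, <>r is false, so [][][]~[](~s -> s) & <>r is false.
    At w5: [][][]~[](~s -> s) requires [][]~[](~s -> s) at every successor {w2}.
      [][]~[](~s -> s) fails at w2, so [][][]~[](~s -> s) is false at w5.
    At w5: <>r requires r at some successor in {w2}.
      At w2: r is false.
    So <>r is false at w5.

Yes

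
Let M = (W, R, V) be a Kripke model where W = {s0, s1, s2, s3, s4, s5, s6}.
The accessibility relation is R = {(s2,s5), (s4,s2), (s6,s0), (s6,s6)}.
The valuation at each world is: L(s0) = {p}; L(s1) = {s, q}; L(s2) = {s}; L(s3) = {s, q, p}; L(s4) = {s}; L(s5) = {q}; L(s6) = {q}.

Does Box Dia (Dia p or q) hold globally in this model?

Recall that Box ψ holds at a world iff ψ holds at every accessible world, and Dia ψ holds iff ψ holds at some accessible world.
Let φ = Box Dia (Dia p or q). Evaluate φ at each world:
  s0 (successors ∅): φ is true.
  s1 (successors ∅): φ is true.
  s2 (successors {s5}): φ is false.
  s3 (successors ∅): φ is true.
  s4 (successors {s2}): φ is true.
  s5 (successors ∅): φ is true.
  s6 (successors {s0, s6}): φ is false.
Detail at s2 (counterexample):
  At s2: Box Dia (Dia p or q) requires Dia (Dia p or q) at every successor {s5}.
    Dia (Dia p or q) fails at s5, so Box Dia (Dia p or q) is false at s2.
      At s5: no accessible worlds, so Dia (Dia p or q) is false.

No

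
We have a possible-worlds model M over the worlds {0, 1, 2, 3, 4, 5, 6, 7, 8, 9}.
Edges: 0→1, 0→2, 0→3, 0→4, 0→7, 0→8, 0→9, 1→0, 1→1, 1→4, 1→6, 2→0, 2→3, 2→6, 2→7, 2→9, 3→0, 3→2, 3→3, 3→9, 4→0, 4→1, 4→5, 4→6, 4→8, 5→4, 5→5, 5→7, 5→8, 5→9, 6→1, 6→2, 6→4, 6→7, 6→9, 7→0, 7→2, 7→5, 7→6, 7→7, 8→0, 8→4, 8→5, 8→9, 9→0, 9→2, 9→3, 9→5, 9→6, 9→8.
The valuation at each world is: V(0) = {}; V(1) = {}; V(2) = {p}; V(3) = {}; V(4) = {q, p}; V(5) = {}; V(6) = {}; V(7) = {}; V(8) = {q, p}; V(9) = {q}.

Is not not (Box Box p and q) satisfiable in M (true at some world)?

Let φ = not not (Box Box p and q). Evaluate φ at each world:
  0 (successors {1, 2, 3, 4, 7, 8, 9}): φ is false.
  1 (successors {0, 1, 4, 6}): φ is false.
  2 (successors {0, 3, 6, 7, 9}): φ is false.
  3 (successors {0, 2, 3, 9}): φ is false.
  4 (successors {0, 1, 5, 6, 8}): φ is false.
  5 (successors {4, 5, 7, 8, 9}): φ is false.
  6 (successors {1, 2, 4, 7, 9}): φ is false.
  7 (successors {0, 2, 5, 6, 7}): φ is false.
  8 (successors {0, 4, 5, 9}): φ is false.
  9 (successors {0, 2, 3, 5, 6, 8}): φ is false.
For instance, at 4:
  At 4: not (Box Box p and q) is true, so not not (Box Box p and q) is false.
    At 4: Box Box p and q is false, so not (Box Box p and q) is true.
      At 4: Box Box p is false, q is true, so Box Box p and q is false.

No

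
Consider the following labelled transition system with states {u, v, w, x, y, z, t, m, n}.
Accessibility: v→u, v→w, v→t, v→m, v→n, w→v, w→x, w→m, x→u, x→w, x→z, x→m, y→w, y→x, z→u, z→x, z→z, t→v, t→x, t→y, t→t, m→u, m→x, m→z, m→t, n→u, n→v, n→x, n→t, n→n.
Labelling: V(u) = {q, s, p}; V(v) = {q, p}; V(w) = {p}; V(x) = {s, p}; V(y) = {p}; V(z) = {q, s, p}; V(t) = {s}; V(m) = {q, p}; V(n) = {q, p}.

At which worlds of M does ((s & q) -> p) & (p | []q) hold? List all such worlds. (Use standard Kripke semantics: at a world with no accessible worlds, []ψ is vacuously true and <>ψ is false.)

u, v, w, x, y, z, m, n

Recall that []ψ holds at a world iff ψ holds at every accessible world, and <>ψ holds iff ψ holds at some accessible world.
Let φ = ((s & q) -> p) & (p | []q). Evaluate φ at each world:
  u (successors ∅): φ is true.
  v (successors {u, w, t, m, n}): φ is true.
  w (successors {v, x, m}): φ is true.
  x (successors {u, w, z, m}): φ is true.
  y (successors {w, x}): φ is true.
  z (successors {u, x, z}): φ is true.
  t (successors {v, x, y, t}): φ is false.
  m (successors {u, x, z, t}): φ is true.
  n (successors {u, v, x, t, n}): φ is true.
For instance, at t:
  At t: (s & q) -> p is true, p | []q is false, so ((s & q) -> p) & (p | []q) is false.
    At t: p is false, []q is false, so p | []q is false.
      At t: []q requires q at every successor {v, x, y, t}.
        q fails at x, so []q is false at t.
Satisfying worlds: {u, v, w, x, y, z, m, n}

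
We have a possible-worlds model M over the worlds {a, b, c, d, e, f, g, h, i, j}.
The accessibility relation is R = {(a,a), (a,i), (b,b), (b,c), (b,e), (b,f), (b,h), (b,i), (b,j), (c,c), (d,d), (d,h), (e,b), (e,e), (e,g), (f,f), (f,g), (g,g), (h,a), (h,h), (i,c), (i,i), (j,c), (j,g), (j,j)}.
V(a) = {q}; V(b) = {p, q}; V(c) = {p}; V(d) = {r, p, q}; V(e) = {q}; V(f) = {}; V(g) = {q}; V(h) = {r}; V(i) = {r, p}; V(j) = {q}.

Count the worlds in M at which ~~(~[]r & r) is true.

Let φ = ~~(~[]r & r). Evaluate φ at each world:
  a (successors {a, i}): φ is false.
  b (successors {b, c, e, f, h, i, j}): φ is false.
  c (successors {c}): φ is false.
  d (successors {d, h}): φ is false.
  e (successors {b, e, g}): φ is false.
  f (successors {f, g}): φ is false.
  g (successors {g}): φ is false.
  h (successors {a, h}): φ is true.
  i (successors {c, i}): φ is true.
  j (successors {c, g, j}): φ is false.
For instance, at b:
  At b: ~(~[]r & r) is true, so ~~(~[]r & r) is false.
    At b: ~[]r & r is false, so ~(~[]r & r) is true.
      At b: ~[]r is true, r is false, so ~[]r & r is false.
Satisfying worlds: {h, i}

2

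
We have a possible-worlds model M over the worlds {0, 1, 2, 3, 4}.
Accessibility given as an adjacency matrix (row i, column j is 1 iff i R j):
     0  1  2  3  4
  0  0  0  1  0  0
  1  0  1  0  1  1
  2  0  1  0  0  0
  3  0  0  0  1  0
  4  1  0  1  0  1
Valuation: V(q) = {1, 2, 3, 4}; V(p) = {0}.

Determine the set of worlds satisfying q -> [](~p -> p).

0

Let φ = q -> [](~p -> p). Evaluate φ at each world:
  0 (successors {2}): φ is true.
  1 (successors {1, 3, 4}): φ is false.
  2 (successors {1}): φ is false.
  3 (successors {3}): φ is false.
  4 (successors {0, 2, 4}): φ is false.
For instance, at 0:
  At 0: q is false, [](~p -> p) is false, so q -> [](~p -> p) is true.
    At 0: [](~p -> p) requires ~p -> p at every successor {2}.
      ~p -> p fails at 2, so [](~p -> p) is false at 0.
Satisfying worlds: {0}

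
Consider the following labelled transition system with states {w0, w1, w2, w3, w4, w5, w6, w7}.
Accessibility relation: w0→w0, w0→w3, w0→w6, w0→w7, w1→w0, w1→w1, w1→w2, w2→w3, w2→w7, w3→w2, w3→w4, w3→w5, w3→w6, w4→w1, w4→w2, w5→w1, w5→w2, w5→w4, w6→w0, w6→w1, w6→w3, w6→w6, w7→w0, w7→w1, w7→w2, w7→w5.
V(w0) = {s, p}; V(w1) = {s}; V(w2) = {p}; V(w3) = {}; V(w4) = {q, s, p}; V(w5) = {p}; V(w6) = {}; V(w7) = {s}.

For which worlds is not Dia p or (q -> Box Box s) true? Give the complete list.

Let φ = not Dia p or (q -> Box Box s). Evaluate φ at each world:
  w0 (successors {w0, w3, w6, w7}): φ is true.
  w1 (successors {w0, w1, w2}): φ is true.
  w2 (successors {w3, w7}): φ is true.
  w3 (successors {w2, w4, w5, w6}): φ is true.
  w4 (successors {w1, w2}): φ is false.
  w5 (successors {w1, w2, w4}): φ is true.
  w6 (successors {w0, w1, w3, w6}): φ is true.
  w7 (successors {w0, w1, w2, w5}): φ is true.
For instance, at w1:
  At w1: not Dia p is false, q -> Box Box s is true, so not Dia p or (q -> Box Box s) is true.
    At w1: Dia p is true, so not Dia p is false.
      At w1: Dia p requires p at some successor in {w0, w1, w2}.
        p holds at w0, so Dia p is true at w1.
    At w1: q is false, Box Box s is false, so q -> Box Box s is true.
      At w1: Box Box s requires Box s at every successor {w0, w1, w2}.
        Box s fails at w0, so Box Box s is false at w1.
Satisfying worlds: {w0, w1, w2, w3, w5, w6, w7}

w0, w1, w2, w3, w5, w6, w7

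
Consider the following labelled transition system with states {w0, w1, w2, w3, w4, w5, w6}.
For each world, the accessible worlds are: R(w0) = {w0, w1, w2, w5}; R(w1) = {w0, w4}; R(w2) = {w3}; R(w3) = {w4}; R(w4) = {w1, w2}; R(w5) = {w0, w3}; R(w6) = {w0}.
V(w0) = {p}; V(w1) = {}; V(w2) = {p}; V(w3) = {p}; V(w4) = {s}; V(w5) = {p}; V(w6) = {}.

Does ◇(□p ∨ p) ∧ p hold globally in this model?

No

Recall that □ψ holds at a world iff ψ holds at every accessible world, and ◇ψ holds iff ψ holds at some accessible world.
Let φ = ◇(□p ∨ p) ∧ p. Evaluate φ at each world:
  w0 (successors {w0, w1, w2, w5}): φ is true.
  w1 (successors {w0, w4}): φ is false.
  w2 (successors {w3}): φ is true.
  w3 (successors {w4}): φ is false.
  w4 (successors {w1, w2}): φ is false.
  w5 (successors {w0, w3}): φ is true.
  w6 (successors {w0}): φ is false.
Detail at w1 (counterexample):
  At w1: ◇(□p ∨ p) is true, p is false, so ◇(□p ∨ p) ∧ p is false.
    At w1: ◇(□p ∨ p) requires □p ∨ p at some successor in {w0, w4}.
      □p ∨ p holds at w0, so ◇(□p ∨ p) is true at w1.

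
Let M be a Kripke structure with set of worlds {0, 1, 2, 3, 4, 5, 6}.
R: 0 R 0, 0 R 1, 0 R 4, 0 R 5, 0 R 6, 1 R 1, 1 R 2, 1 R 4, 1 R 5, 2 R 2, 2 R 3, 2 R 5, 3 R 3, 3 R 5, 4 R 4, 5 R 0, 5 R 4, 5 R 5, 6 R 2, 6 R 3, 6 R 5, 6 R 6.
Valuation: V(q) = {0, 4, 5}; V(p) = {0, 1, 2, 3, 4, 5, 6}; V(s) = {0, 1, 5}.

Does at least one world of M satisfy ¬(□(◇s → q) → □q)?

No

Recall that □ψ holds at a world iff ψ holds at every accessible world, and ◇ψ holds iff ψ holds at some accessible world.
Let φ = ¬(□(◇s → q) → □q). Evaluate φ at each world:
  0 (successors {0, 1, 4, 5, 6}): φ is false.
  1 (successors {1, 2, 4, 5}): φ is false.
  2 (successors {2, 3, 5}): φ is false.
  3 (successors {3, 5}): φ is false.
  4 (successors {4}): φ is false.
  5 (successors {0, 4, 5}): φ is false.
  6 (successors {2, 3, 5, 6}): φ is false.
For instance, at 6:
  At 6: □(◇s → q) → □q is true, so ¬(□(◇s → q) → □q) is false.
    At 6: □(◇s → q) is false, □q is false, so □(◇s → q) → □q is true.
      At 6: □(◇s → q) requires ◇s → q at every successor {2, 3, 5, 6}.
        ◇s → q fails at 2, so □(◇s → q) is false at 6.
      At 6: □q requires q at every successor {2, 3, 5, 6}.
        q fails at 2, so □q is false at 6.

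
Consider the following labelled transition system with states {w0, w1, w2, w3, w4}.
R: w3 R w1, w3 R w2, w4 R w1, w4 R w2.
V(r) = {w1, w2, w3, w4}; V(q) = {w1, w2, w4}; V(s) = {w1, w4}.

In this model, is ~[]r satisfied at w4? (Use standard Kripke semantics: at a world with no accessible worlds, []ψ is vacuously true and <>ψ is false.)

At w4: []r is true, so ~[]r is false.
  At w4: []r requires r at every successor {w1, w2}.
    At w1: r is true.
    At w2: r is true.
  So []r is true at w4.

No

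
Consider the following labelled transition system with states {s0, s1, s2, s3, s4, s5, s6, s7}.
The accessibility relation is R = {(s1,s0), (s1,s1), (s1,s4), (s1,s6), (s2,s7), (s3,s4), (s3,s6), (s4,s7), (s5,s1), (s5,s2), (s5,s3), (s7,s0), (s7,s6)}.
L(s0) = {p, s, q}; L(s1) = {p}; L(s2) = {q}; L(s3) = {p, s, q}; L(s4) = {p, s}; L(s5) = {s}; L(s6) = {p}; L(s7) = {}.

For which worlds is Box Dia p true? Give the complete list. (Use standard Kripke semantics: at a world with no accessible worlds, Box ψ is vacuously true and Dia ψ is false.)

s0, s2, s4, s6

Let φ = Box Dia p. Evaluate φ at each world:
  s0 (successors ∅): φ is true.
  s1 (successors {s0, s1, s4, s6}): φ is false.
  s2 (successors {s7}): φ is true.
  s3 (successors {s4, s6}): φ is false.
  s4 (successors {s7}): φ is true.
  s5 (successors {s1, s2, s3}): φ is false.
  s6 (successors ∅): φ is true.
  s7 (successors {s0, s6}): φ is false.
For instance, at s1:
  At s1: Box Dia p requires Dia p at every successor {s0, s1, s4, s6}.
    Dia p fails at s0, so Box Dia p is false at s1.
      At s0: no accessible worlds, so Dia p is false.
Satisfying worlds: {s0, s2, s4, s6}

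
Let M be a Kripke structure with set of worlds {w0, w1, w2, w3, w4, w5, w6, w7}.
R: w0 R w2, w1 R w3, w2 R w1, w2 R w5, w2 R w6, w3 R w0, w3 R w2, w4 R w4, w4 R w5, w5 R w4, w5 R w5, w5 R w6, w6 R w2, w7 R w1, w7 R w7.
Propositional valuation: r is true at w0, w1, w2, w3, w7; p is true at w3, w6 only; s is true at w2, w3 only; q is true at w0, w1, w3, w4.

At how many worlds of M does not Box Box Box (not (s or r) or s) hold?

5

Let φ = not Box Box Box (not (s or r) or s). Evaluate φ at each world:
  w0 (successors {w2}): φ is false.
  w1 (successors {w3}): φ is true.
  w2 (successors {w1, w5, w6}): φ is true.
  w3 (successors {w0, w2}): φ is true.
  w4 (successors {w4, w5}): φ is false.
  w5 (successors {w4, w5, w6}): φ is true.
  w6 (successors {w2}): φ is false.
  w7 (successors {w1, w7}): φ is true.
For instance, at w0:
  At w0: Box Box Box (not (s or r) or s) is true, so not Box Box Box (not (s or r) or s) is false.
    At w0: Box Box Box (not (s or r) or s) requires Box Box (not (s or r) or s) at every successor {w2}.
      At w2: Box Box (not (s or r) or s) is true.
    So Box Box Box (not (s or r) or s) is true at w0.
Satisfying worlds: {w1, w2, w3, w5, w7}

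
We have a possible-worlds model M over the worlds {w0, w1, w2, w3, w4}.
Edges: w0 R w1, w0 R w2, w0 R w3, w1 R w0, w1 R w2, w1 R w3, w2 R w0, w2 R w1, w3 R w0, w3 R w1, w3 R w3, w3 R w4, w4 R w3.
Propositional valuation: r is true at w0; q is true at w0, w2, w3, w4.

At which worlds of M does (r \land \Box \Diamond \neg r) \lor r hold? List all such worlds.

Recall that \Box ψ holds at a world iff ψ holds at every accessible world, and \Diamond ψ holds iff ψ holds at some accessible world.
Let φ = (r \land \Box \Diamond \neg r) \lor r. Evaluate φ at each world:
  w0 (successors {w1, w2, w3}): φ is true.
  w1 (successors {w0, w2, w3}): φ is false.
  w2 (successors {w0, w1}): φ is false.
  w3 (successors {w0, w1, w3, w4}): φ is false.
  w4 (successors {w3}): φ is false.
For instance, at w4:
  At w4: r \land \Box \Diamond \neg r is false, r is false, so (r \land \Box \Diamond \neg r) \lor r is false.
    At w4: r is false, \Box \Diamond \neg r is true, so r \land \Box \Diamond \neg r is false.
      At w4: \Box \Diamond \neg r requires \Diamond \neg r at every successor {w3}.
        At w3: \Diamond \neg r is true.
      So \Box \Diamond \neg r is true at w4.
Satisfying worlds: {w0}

w0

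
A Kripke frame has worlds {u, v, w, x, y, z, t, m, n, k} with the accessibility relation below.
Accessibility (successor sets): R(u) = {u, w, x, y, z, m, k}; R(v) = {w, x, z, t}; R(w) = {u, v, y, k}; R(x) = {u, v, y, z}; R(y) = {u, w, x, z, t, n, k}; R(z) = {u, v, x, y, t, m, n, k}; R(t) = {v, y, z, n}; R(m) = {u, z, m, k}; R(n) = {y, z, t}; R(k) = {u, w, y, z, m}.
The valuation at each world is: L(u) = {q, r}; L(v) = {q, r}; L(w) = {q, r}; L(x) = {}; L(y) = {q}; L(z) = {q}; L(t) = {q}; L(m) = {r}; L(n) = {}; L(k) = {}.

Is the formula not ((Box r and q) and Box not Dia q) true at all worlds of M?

Let φ = not ((Box r and q) and Box not Dia q). Evaluate φ at each world:
  u (successors {u, w, x, y, z, m, k}): φ is true.
  v (successors {w, x, z, t}): φ is true.
  w (successors {u, v, y, k}): φ is true.
  x (successors {u, v, y, z}): φ is true.
  y (successors {u, w, x, z, t, n, k}): φ is true.
  z (successors {u, v, x, y, t, m, n, k}): φ is true.
  t (successors {v, y, z, n}): φ is true.
  m (successors {u, z, m, k}): φ is true.
  n (successors {y, z, t}): φ is true.
  k (successors {u, w, y, z, m}): φ is true.
For instance, at z:
  At z: (Box r and q) and Box not Dia q is false, so not ((Box r and q) and Box not Dia q) is true.
    At z: Box r and q is false, Box not Dia q is false, so (Box r and q) and Box not Dia q is false.
      At z: Box r is false, q is true, so Box r and q is false.
      At z: Box not Dia q requires not Dia q at every successor {u, v, x, y, t, m, n, k}.
        not Dia q fails at u, so Box not Dia q is false at z.

Yes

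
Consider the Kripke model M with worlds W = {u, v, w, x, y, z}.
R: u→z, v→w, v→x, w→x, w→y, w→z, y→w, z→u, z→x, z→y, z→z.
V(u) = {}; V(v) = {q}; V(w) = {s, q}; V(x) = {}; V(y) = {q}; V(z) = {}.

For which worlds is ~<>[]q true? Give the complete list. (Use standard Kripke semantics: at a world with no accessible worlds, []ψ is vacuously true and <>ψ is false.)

u, x, y

Let φ = ~<>[]q. Evaluate φ at each world:
  u (successors {z}): φ is true.
  v (successors {w, x}): φ is false.
  w (successors {x, y, z}): φ is false.
  x (successors ∅): φ is true.
  y (successors {w}): φ is true.
  z (successors {u, x, y, z}): φ is false.
For instance, at z:
  At z: <>[]q is true, so ~<>[]q is false.
    At z: <>[]q requires []q at some successor in {u, x, y, z}.
      []q holds at x, so <>[]q is true at z.
Satisfying worlds: {u, x, y}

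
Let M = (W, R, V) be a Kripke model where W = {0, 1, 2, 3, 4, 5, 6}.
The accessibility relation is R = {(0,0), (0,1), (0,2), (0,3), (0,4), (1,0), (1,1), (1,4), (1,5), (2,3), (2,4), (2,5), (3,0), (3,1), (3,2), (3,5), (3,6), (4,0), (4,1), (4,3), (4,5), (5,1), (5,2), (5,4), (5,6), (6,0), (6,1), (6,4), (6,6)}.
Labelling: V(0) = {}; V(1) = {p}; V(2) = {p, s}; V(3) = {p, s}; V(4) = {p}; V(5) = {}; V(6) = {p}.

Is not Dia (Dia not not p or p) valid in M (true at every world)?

No

Recall that Dia ψ holds at a world iff ψ holds at some accessible world.
Let φ = not Dia (Dia not not p or p). Evaluate φ at each world:
  0 (successors {0, 1, 2, 3, 4}): φ is false.
  1 (successors {0, 1, 4, 5}): φ is false.
  2 (successors {3, 4, 5}): φ is false.
  3 (successors {0, 1, 2, 5, 6}): φ is false.
  4 (successors {0, 1, 3, 5}): φ is false.
  5 (successors {1, 2, 4, 6}): φ is false.
  6 (successors {0, 1, 4, 6}): φ is false.
Detail at 0 (counterexample):
  At 0: Dia (Dia not not p or p) is true, so not Dia (Dia not not p or p) is false.
    At 0: Dia (Dia not not p or p) requires Dia not not p or p at some successor in {0, 1, 2, 3, 4}.
      Dia not not p or p holds at 0, so Dia (Dia not not p or p) is true at 0.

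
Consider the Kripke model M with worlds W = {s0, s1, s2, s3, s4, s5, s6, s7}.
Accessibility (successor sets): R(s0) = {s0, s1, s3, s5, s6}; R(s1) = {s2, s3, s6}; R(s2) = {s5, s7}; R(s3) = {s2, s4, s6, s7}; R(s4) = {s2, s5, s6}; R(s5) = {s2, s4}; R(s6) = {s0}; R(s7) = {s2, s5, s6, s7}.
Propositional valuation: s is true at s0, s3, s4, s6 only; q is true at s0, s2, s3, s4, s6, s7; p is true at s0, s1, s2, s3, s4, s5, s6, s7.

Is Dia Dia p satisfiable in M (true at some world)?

Yes

Recall that Dia ψ holds at a world iff ψ holds at some accessible world.
Let φ = Dia Dia p. Evaluate φ at each world:
  s0 (successors {s0, s1, s3, s5, s6}): φ is true.
  s1 (successors {s2, s3, s6}): φ is true.
  s2 (successors {s5, s7}): φ is true.
  s3 (successors {s2, s4, s6, s7}): φ is true.
  s4 (successors {s2, s5, s6}): φ is true.
  s5 (successors {s2, s4}): φ is true.
  s6 (successors {s0}): φ is true.
  s7 (successors {s2, s5, s6, s7}): φ is true.
Detail at s0 (witness):
  At s0: Dia Dia p requires Dia p at some successor in {s0, s1, s3, s5, s6}.
    Dia p holds at s0, so Dia Dia p is true at s0.
      At s0: Dia p requires p at some successor in {s0, s1, s3, s5, s6}.
        p holds at s0, so Dia p is true at s0.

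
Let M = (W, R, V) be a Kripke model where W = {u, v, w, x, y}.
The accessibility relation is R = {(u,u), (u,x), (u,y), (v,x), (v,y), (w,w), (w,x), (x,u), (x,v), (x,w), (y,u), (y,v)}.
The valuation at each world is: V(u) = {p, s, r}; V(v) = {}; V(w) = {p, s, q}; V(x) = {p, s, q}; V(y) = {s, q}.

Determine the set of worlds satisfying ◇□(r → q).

w, x, y

Let φ = ◇□(r → q). Evaluate φ at each world:
  u (successors {u, x, y}): φ is false.
  v (successors {x, y}): φ is false.
  w (successors {w, x}): φ is true.
  x (successors {u, v, w}): φ is true.
  y (successors {u, v}): φ is true.
For instance, at y:
  At y: ◇□(r → q) requires □(r → q) at some successor in {u, v}.
    □(r → q) holds at v, so ◇□(r → q) is true at y.
      At v: □(r → q) requires r → q at every successor {x, y}.
        At x: r → q is true.
        At y: r → q is true.
      So □(r → q) is true at v.
Satisfying worlds: {w, x, y}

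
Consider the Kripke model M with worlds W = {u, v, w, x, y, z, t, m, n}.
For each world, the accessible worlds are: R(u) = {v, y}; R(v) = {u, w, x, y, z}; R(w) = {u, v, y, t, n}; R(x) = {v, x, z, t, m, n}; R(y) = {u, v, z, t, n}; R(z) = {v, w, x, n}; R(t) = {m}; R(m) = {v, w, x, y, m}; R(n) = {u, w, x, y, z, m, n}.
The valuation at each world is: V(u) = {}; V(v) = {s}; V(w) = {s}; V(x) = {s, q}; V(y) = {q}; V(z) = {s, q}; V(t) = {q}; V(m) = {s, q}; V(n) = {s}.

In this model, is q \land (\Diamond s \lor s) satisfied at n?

Recall that \Diamond ψ holds at a world iff ψ holds at some accessible world.
At n: q is false, \Diamond s \lor s is true, so q \land (\Diamond s \lor s) is false.
  At n: \Diamond s is true, s is true, so \Diamond s \lor s is true.
    At n: \Diamond s requires s at some successor in {u, w, x, y, z, m, n}.
      s holds at w, so \Diamond s is true at n.

No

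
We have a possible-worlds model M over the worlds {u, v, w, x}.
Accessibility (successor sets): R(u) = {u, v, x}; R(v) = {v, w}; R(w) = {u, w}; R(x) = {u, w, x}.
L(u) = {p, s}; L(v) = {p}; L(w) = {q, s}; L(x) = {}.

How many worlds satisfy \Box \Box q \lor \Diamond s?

4

Let φ = \Box \Box q \lor \Diamond s. Evaluate φ at each world:
  u (successors {u, v, x}): φ is true.
  v (successors {v, w}): φ is true.
  w (successors {u, w}): φ is true.
  x (successors {u, w, x}): φ is true.
For instance, at w:
  At w: \Box \Box q is false, \Diamond s is true, so \Box \Box q \lor \Diamond s is true.
    At w: \Box \Box q requires \Box q at every successor {u, w}.
      \Box q fails at u, so \Box \Box q is false at w.
    At w: \Diamond s requires s at some successor in {u, w}.
      s holds at u, so \Diamond s is true at w.
Satisfying worlds: {u, v, w, x}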